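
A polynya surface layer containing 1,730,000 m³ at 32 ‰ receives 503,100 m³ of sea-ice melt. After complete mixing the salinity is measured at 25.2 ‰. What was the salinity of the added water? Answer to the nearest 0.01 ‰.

Salt balance: 1,730,000×32 + 503,100×S = 2,233,100×25.2
55,360,000 + 503,100·S = 56,274,120
S = (56,274,120 − 55,360,000) / 503,100 = 1.817 ‰

1.82 ‰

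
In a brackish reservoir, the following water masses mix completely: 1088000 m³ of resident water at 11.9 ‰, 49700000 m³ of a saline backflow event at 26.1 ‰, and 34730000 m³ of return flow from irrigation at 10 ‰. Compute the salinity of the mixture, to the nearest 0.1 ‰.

19.4 ‰

Total salt / total volume:
salt = 1,088,000×11.9 + 49,700,000×26.1 + 34,730,000×10 = 12,947,200 + 1,297,170,000 + 347,300,000 = 1,657,417,200
volume = 1,088,000 + 49,700,000 + 34,730,000 = 85,518,000 m³
S = 1,657,417,200 / 85,518,000 = 19.381 ‰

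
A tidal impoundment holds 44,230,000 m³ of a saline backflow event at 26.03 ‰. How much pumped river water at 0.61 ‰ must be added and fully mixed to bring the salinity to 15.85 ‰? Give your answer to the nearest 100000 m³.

29500000 m³

Salt balance: 44,230,000×26.03 + V×0.61 = (44,230,000+V)×15.85
1,151,306,900 + 0.61V = 701,045,500 + 15.85V
450,261,400 = 15.24V
V = 29,544,711.29 m³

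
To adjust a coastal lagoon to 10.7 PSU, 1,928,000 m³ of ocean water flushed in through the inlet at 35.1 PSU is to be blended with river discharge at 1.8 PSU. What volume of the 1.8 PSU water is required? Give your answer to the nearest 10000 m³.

5290000 m³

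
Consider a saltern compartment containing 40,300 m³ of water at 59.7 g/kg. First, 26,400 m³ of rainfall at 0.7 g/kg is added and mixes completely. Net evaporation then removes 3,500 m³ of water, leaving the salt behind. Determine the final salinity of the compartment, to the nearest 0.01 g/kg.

38.36 g/kg

After mixing: salt = 40,300×59.7 + 26,400×0.7 = 2,424,390; volume = 66,700 m³
After evaporation: salt unchanged = 2,424,390; volume = 66,700 − 3,500 = 63,200 m³
S = 2,424,390 / 63,200 = 38.3606 g/kg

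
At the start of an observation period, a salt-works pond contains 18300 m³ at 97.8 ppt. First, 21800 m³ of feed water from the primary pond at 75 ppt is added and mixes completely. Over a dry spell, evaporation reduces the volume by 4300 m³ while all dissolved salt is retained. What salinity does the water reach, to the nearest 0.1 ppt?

After mixing: salt = 18,300×97.8 + 21,800×75 = 3,424,740; volume = 40,100 m³
After evaporation: salt unchanged = 3,424,740; volume = 40,100 − 4,300 = 35,800 m³
S = 3,424,740 / 35,800 = 95.6631 ppt

95.7 ppt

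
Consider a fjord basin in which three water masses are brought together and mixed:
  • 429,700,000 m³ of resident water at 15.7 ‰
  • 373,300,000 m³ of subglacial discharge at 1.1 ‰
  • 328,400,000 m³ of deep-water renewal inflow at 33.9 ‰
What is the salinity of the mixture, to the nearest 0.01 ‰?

16.17 ‰

Total salt / total volume:
salt = 429,700,000×15.7 + 373,300,000×1.1 + 328,400,000×33.9 = 6,746,290,000 + 410,630,000 + 11,132,760,000 = 18,289,680,000
volume = 429,700,000 + 373,300,000 + 328,400,000 = 1,131,400,000 m³
S = 18,289,680,000 / 1,131,400,000 = 16.1655 ‰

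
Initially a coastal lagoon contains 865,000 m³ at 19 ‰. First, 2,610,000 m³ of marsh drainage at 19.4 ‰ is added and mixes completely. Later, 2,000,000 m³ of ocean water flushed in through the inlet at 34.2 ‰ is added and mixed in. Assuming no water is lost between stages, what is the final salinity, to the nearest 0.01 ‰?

By conservation of dissolved salt,
Initial salt = 865,000×19 = 16,435,000
After stage 1: salt = 16,435,000 + 2,610,000×19.4 = 67,069,000; volume = 3,475,000 m³; S = 19.3 ‰
After stage 2: salt = 67,069,000 + 2,000,000×34.2 = 135,469,000; volume = 5,475,000 m³
S = 135,469,000 / 5,475,000 = 24.7432 ‰

24.74 ‰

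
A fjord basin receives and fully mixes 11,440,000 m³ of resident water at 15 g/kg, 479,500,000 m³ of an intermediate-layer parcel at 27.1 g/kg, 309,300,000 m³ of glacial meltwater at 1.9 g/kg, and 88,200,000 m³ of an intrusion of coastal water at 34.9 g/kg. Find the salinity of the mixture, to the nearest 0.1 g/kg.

18.9 g/kg

Conserving salt mass:
salt = 11,440,000×15 + 479,500,000×27.1 + 309,300,000×1.9 + 88,200,000×34.9 = 171,600,000 + 12,994,450,000 + 587,670,000 + 3,078,180,000 = 16,831,900,000
volume = 11,440,000 + 479,500,000 + 309,300,000 + 88,200,000 = 888,440,000 m³
S = 16,831,900,000 / 888,440,000 = 18.945 g/kg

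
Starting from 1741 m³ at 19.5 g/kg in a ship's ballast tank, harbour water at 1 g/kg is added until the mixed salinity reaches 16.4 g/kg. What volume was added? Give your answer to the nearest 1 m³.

Salt balance: 1,741×19.5 + V×1 = (1,741+V)×16.4
33,949.5 + 1V = 28,552.4 + 16.4V
5,397.1 = 15.4V
V = 350.46 m³

350 m³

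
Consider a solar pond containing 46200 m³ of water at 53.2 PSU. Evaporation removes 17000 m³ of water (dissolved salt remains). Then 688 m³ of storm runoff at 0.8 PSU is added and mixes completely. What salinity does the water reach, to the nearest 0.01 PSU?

After evaporation: salt = 46,200×53.2 = 2,457,840; volume = 46,200 − 17,000 = 29,200 m³
After mixing: salt = 2,457,840 + 688×0.8 = 2,458,390.4; volume = 29,200 + 688 = 29,888 m³
S = 2,458,390.4 / 29,888 = 82.2534 PSU

82.25 PSU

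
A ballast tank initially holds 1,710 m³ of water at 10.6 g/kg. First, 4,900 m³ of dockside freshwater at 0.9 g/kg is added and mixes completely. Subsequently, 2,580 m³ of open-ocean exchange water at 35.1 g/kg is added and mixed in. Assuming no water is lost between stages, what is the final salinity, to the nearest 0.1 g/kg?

12.3 g/kg

Weighted by volume,
Initial salt = 1,710×10.6 = 18,126
After stage 1: salt = 18,126 + 4,900×0.9 = 22,536; volume = 6,610 m³; S = 3.409 g/kg
After stage 2: salt = 22,536 + 2,580×35.1 = 113,094; volume = 9,190 m³
S = 113,094 / 9,190 = 12.3062 g/kg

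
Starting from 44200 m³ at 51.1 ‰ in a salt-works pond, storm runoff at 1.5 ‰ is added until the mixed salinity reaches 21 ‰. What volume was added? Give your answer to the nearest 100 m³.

68200 m³

Salt balance: 44,200×51.1 + V×1.5 = (44,200+V)×21
2,258,620 + 1.5V = 928,200 + 21V
1,330,420 = 19.5V
V = 68,226.67 m³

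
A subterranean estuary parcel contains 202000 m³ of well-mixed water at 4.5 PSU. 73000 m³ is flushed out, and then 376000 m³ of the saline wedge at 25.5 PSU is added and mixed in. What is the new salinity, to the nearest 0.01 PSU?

20.14 PSU

Remaining after removal: 129,000 m³ at 4.5 PSU (salt = 580,500)
After addition: salt = 580,500 + 376,000×25.5 = 10,168,500; volume = 505,000 m³
S = 10,168,500 / 505,000 = 20.1356 PSU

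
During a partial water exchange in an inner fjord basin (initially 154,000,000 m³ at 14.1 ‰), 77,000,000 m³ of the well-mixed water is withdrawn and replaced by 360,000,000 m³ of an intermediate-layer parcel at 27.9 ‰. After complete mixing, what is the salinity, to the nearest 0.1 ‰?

25.5 ‰

Remaining after removal: 77,000,000 m³ at 14.1 ‰ (salt = 1,085,700,000)
After addition: salt = 1,085,700,000 + 360,000,000×27.9 = 11,129,700,000; volume = 437,000,000 m³
S = 11,129,700,000 / 437,000,000 = 25.4684 ‰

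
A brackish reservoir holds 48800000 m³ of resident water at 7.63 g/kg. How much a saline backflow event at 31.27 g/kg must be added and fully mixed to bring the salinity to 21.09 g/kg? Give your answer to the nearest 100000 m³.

Salt balance: 48,800,000×7.63 + V×31.27 = (48,800,000+V)×21.09
372,344,000 + 31.27V = 1,029,192,000 + 21.09V
656,848,000 = 10.18V
V = 64,523,379.17 m³

64500000 m³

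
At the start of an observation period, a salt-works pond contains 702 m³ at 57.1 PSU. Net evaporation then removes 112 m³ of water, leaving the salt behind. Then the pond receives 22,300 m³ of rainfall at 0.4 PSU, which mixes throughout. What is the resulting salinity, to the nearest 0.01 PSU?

After evaporation: salt = 702×57.1 = 40,084.2; volume = 702 − 112 = 590 m³
After mixing: salt = 40,084.2 + 22,300×0.4 = 49,004.2; volume = 590 + 22,300 = 22,890 m³
S = 49,004.2 / 22,890 = 2.1409 PSU

2.14 PSU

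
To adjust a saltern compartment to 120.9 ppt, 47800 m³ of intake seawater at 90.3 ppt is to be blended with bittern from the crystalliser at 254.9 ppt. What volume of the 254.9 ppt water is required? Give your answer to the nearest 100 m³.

10900 m³

Salt balance: 47,800×90.3 + V×254.9 = (47,800+V)×120.9
4,316,340 + 254.9V = 5,779,020 + 120.9V
1,462,680 = 134V
V = 10,915.52 m³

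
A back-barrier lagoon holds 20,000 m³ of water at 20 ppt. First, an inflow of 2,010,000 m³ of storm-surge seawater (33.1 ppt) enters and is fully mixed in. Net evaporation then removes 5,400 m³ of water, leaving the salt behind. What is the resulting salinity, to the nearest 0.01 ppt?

33.06 ppt

After mixing: salt = 20,000×20 + 2,010,000×33.1 = 66,931,000; volume = 2,030,000 m³
After evaporation: salt unchanged = 66,931,000; volume = 2,030,000 − 5,400 = 2,024,600 m³
S = 66,931,000 / 2,024,600 = 33.0589 ppt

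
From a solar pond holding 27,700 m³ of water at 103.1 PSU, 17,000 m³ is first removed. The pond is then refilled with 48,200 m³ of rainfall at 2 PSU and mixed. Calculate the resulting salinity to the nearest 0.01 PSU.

20.37 PSU

Remaining after removal: 10,700 m³ at 103.1 PSU (salt = 1,103,170)
After addition: salt = 1,103,170 + 48,200×2 = 1,199,570; volume = 58,900 m³
S = 1,199,570 / 58,900 = 20.3662 PSU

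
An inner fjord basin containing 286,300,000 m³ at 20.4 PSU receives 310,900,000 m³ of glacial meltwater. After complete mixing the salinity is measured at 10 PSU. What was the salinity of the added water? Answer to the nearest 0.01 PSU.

0.42 PSU

Salt balance: 286,300,000×20.4 + 310,900,000×S = 597,200,000×10
5,840,520,000 + 310,900,000·S = 5,972,000,000
S = (5,972,000,000 − 5,840,520,000) / 310,900,000 = 0.4229 PSU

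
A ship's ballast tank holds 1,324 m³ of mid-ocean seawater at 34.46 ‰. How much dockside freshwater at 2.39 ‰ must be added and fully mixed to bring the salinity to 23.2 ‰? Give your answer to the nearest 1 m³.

Salt balance: 1,324×34.46 + V×2.39 = (1,324+V)×23.2
45,625.04 + 2.39V = 30,716.8 + 23.2V
14,908.24 = 20.81V
V = 716.4 m³

716 m³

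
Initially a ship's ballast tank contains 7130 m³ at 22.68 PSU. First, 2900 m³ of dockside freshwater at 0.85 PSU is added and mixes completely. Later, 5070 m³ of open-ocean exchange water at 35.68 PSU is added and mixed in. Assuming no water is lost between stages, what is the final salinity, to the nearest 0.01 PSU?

Mass of salt is conserved:
Initial salt = 7,130×22.68 = 161,708.4
After stage 1: salt = 161,708.4 + 2,900×0.85 = 164,173.4; volume = 10,030 m³; S = 16.368 PSU
After stage 2: salt = 164,173.4 + 5,070×35.68 = 345,071; volume = 15,100 m³
S = 345,071 / 15,100 = 22.8524 PSU

22.85 PSU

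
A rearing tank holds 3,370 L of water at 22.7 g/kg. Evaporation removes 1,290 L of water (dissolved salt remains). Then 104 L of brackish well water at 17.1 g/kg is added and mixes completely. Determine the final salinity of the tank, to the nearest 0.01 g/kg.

35.84 g/kg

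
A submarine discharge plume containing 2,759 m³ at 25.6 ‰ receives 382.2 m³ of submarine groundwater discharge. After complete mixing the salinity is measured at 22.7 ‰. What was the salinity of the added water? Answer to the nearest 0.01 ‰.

1.77 ‰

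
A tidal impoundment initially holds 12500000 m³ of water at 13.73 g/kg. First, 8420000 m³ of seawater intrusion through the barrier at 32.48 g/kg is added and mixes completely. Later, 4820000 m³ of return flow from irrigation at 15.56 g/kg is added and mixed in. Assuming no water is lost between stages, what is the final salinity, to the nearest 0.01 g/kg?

20.21 g/kg

Salt balance:
Initial salt = 12,500,000×13.73 = 171,625,000
After stage 1: salt = 171,625,000 + 8,420,000×32.48 = 445,106,600; volume = 20,920,000 m³; S = 21.277 g/kg
After stage 2: salt = 445,106,600 + 4,820,000×15.56 = 520,105,800; volume = 25,740,000 m³
S = 520,105,800 / 25,740,000 = 20.2061 g/kg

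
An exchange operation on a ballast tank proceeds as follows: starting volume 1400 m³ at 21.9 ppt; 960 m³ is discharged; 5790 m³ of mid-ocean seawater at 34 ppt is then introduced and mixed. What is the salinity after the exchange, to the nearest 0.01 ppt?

33.15 ppt

Remaining after removal: 440 m³ at 21.9 ppt (salt = 9,636)
After addition: salt = 9,636 + 5,790×34 = 206,496; volume = 6,230 m³
S = 206,496 / 6,230 = 33.1454 ppt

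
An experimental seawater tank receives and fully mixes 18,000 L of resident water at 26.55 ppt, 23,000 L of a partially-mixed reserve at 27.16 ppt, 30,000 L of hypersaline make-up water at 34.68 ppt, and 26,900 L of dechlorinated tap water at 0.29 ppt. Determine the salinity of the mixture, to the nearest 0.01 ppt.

21.97 ppt

Total salt / total volume:
salt = 18,000×26.55 + 23,000×27.16 + 30,000×34.68 + 26,900×0.29 = 477,900 + 624,680 + 1,040,400 + 7,801 = 2,150,781
volume = 18,000 + 23,000 + 30,000 + 26,900 = 97,900 L
S = 2,150,781 / 97,900 = 21.9692 ppt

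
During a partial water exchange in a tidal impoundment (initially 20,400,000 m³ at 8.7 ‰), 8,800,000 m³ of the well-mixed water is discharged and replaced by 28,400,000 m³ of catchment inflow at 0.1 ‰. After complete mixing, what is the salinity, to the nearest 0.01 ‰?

Remaining after removal: 11,600,000 m³ at 8.7 ‰ (salt = 100,920,000)
After addition: salt = 100,920,000 + 28,400,000×0.1 = 103,760,000; volume = 40,000,000 m³
S = 103,760,000 / 40,000,000 = 2.594 ‰

2.59 ‰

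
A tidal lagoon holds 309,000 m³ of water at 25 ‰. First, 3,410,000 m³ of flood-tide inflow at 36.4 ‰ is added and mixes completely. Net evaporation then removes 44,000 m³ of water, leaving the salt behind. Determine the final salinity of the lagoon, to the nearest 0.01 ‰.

35.88 ‰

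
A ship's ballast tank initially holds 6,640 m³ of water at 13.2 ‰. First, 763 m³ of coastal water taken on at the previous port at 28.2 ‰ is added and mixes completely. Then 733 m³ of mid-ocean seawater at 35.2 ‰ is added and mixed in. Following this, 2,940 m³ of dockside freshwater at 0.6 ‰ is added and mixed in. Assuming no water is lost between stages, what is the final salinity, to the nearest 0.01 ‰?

12.34 ‰

Mass of salt is conserved:
Initial salt = 6,640×13.2 = 87,648
After stage 1: salt = 87,648 + 763×28.2 = 109,164.6; volume = 7,403 m³; S = 14.746 ‰
After stage 2: salt = 109,164.6 + 733×35.2 = 134,966.2; volume = 8,136 m³; S = 16.589 ‰
After stage 3: salt = 134,966.2 + 2,940×0.6 = 136,730.2; volume = 11,076 m³
S = 136,730.2 / 11,076 = 12.3447 ‰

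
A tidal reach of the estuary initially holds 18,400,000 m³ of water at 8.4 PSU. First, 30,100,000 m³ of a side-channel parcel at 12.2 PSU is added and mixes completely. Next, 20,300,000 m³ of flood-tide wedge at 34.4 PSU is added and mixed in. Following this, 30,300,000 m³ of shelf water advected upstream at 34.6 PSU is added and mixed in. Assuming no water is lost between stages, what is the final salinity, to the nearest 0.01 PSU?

22.89 PSU

Weighted by volume,
Initial salt = 18,400,000×8.4 = 154,560,000
After stage 1: salt = 154,560,000 + 30,100,000×12.2 = 521,780,000; volume = 48,500,000 m³; S = 10.758 PSU
After stage 2: salt = 521,780,000 + 20,300,000×34.4 = 1,220,100,000; volume = 68,800,000 m³; S = 17.734 PSU
After stage 3: salt = 1,220,100,000 + 30,300,000×34.6 = 2,268,480,000; volume = 99,100,000 m³
S = 2,268,480,000 / 99,100,000 = 22.8908 PSU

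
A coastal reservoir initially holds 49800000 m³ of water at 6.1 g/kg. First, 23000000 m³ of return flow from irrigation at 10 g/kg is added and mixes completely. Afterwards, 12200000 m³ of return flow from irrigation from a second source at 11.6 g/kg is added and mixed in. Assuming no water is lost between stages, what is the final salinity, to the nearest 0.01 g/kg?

7.94 g/kg

Mass of salt is conserved:
Initial salt = 49,800,000×6.1 = 303,780,000
After stage 1: salt = 303,780,000 + 23,000,000×10 = 533,780,000; volume = 72,800,000 m³; S = 7.332 g/kg
After stage 2: salt = 533,780,000 + 12,200,000×11.6 = 675,300,000; volume = 85,000,000 m³
S = 675,300,000 / 85,000,000 = 7.9447 g/kg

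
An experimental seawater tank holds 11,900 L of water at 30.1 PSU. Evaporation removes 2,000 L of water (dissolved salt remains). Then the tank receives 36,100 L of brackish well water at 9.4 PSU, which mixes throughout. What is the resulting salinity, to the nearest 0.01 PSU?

15.16 PSU

After evaporation: salt = 11,900×30.1 = 358,190; volume = 11,900 − 2,000 = 9,900 L
After mixing: salt = 358,190 + 36,100×9.4 = 697,530; volume = 9,900 + 36,100 = 46,000 L
S = 697,530 / 46,000 = 15.1637 PSU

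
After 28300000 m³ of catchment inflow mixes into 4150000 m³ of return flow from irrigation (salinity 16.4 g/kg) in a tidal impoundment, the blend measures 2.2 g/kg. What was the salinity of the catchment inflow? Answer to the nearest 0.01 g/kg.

Salt balance: 4,150,000×16.4 + 28,300,000×S = 32,450,000×2.2
68,060,000 + 28,300,000·S = 71,390,000
S = (71,390,000 − 68,060,000) / 28,300,000 = 0.1177 g/kg

0.12 g/kg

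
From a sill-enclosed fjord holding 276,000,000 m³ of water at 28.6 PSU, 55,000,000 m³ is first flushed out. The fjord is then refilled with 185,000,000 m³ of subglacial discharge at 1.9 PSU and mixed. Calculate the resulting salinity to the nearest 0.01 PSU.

Remaining after removal: 221,000,000 m³ at 28.6 PSU (salt = 6,320,600,000)
After addition: salt = 6,320,600,000 + 185,000,000×1.9 = 6,672,100,000; volume = 406,000,000 m³
S = 6,672,100,000 / 406,000,000 = 16.4337 PSU

16.43 PSU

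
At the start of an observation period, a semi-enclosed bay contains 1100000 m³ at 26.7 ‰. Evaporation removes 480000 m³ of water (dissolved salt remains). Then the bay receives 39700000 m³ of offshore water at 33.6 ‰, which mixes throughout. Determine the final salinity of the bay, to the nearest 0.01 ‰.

After evaporation: salt = 1,100,000×26.7 = 29,370,000; volume = 1,100,000 − 480,000 = 620,000 m³
After mixing: salt = 29,370,000 + 39,700,000×33.6 = 1,363,290,000; volume = 620,000 + 39,700,000 = 40,320,000 m³
S = 1,363,290,000 / 40,320,000 = 33.8118 ‰

33.81 ‰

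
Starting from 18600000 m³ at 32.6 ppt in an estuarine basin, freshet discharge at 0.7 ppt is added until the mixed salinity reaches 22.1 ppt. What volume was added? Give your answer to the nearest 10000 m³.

9130000 m³

Salt balance: 18,600,000×32.6 + V×0.7 = (18,600,000+V)×22.1
606,360,000 + 0.7V = 411,060,000 + 22.1V
195,300,000 = 21.4V
V = 9,126,168.22 m³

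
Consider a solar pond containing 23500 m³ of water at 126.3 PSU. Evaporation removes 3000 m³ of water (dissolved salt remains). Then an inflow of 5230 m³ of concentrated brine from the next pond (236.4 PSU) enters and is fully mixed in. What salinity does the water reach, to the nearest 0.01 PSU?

163.41 PSU

After evaporation: salt = 23,500×126.3 = 2,968,050; volume = 23,500 − 3,000 = 20,500 m³
After mixing: salt = 2,968,050 + 5,230×236.4 = 4,204,422; volume = 20,500 + 5,230 = 25,730 m³
S = 4,204,422 / 25,730 = 163.4054 PSU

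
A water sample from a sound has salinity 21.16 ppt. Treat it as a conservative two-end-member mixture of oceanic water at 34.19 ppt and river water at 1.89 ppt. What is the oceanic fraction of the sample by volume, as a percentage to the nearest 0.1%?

Let g be the oceanic fraction. Salt balance per unit volume:
g×34.19 + (1−g)×1.89 = 21.16
g = (21.16 − 1.89) / (34.19 − 1.89) = 19.27/32.3 = 0.5966

59.7%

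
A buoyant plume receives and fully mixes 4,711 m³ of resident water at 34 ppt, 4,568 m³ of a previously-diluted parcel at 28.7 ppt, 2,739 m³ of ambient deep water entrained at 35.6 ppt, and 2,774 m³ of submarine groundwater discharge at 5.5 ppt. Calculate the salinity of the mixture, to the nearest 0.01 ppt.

27.31 ppt

Salt balance:
salt = 4,711×34 + 4,568×28.7 + 2,739×35.6 + 2,774×5.5 = 160,174 + 131,101.6 + 97,508.4 + 15,257 = 404,041
volume = 4,711 + 4,568 + 2,739 + 2,774 = 14,792 m³
S = 404,041 / 14,792 = 27.3148 ppt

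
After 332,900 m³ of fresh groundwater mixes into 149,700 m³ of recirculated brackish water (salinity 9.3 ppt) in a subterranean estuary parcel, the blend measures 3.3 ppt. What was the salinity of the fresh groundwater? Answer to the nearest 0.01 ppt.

Salt balance: 149,700×9.3 + 332,900×S = 482,600×3.3
1,392,210 + 332,900·S = 1,592,580
S = (1,592,580 − 1,392,210) / 332,900 = 0.6019 ppt

0.60 ppt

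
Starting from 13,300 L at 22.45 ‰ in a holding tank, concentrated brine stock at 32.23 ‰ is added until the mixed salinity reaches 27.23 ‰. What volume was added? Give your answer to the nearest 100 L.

Salt balance: 13,300×22.45 + V×32.23 = (13,300+V)×27.23
298,585 + 32.23V = 362,159 + 27.23V
63,574 = 5V
V = 12,714.8 L

12700 L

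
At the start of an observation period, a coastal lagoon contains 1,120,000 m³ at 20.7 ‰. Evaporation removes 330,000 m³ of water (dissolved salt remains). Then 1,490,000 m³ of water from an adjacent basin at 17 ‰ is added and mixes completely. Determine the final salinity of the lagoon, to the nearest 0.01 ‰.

After evaporation: salt = 1,120,000×20.7 = 23,184,000; volume = 1,120,000 − 330,000 = 790,000 m³
After mixing: salt = 23,184,000 + 1,490,000×17 = 48,514,000; volume = 790,000 + 1,490,000 = 2,280,000 m³
S = 48,514,000 / 2,280,000 = 21.2781 ‰

21.28 ‰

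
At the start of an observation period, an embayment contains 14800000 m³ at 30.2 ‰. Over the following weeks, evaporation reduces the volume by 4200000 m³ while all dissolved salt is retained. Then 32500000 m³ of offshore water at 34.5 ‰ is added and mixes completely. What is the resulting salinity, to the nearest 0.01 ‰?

36.39 ‰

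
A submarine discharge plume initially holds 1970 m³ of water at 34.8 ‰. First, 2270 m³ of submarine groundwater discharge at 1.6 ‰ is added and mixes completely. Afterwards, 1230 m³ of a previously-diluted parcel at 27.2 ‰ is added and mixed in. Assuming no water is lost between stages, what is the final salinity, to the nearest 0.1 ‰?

19.3 ‰

Weighted by volume,
Initial salt = 1,970×34.8 = 68,556
After stage 1: salt = 68,556 + 2,270×1.6 = 72,188; volume = 4,240 m³; S = 17.025 ‰
After stage 2: salt = 72,188 + 1,230×27.2 = 105,644; volume = 5,470 m³
S = 105,644 / 5,470 = 19.3133 ‰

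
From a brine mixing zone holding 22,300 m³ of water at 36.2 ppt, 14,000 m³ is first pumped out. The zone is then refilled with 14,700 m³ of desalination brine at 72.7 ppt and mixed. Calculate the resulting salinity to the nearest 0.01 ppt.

Remaining after removal: 8,300 m³ at 36.2 ppt (salt = 300,460)
After addition: salt = 300,460 + 14,700×72.7 = 1,369,150; volume = 23,000 m³
S = 1,369,150 / 23,000 = 59.5283 ppt

59.53 ppt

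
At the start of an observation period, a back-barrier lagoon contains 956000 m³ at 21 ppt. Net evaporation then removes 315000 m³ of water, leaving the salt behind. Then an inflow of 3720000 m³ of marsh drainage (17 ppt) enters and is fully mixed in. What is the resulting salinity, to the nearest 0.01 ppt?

19.10 ppt

After evaporation: salt = 956,000×21 = 20,076,000; volume = 956,000 − 315,000 = 641,000 m³
After mixing: salt = 20,076,000 + 3,720,000×17 = 83,316,000; volume = 641,000 + 3,720,000 = 4,361,000 m³
S = 83,316,000 / 4,361,000 = 19.1048 ppt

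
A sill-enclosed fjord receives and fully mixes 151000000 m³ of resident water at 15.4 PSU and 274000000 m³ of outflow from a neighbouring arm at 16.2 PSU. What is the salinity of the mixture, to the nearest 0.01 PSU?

15.92 PSU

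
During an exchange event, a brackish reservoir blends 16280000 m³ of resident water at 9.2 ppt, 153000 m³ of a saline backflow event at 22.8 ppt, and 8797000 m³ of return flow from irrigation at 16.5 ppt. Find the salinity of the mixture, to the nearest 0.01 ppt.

Weighted by volume,
salt = 16,280,000×9.2 + 153,000×22.8 + 8,797,000×16.5 = 149,776,000 + 3,488,400 + 145,150,500 = 298,414,900
volume = 16,280,000 + 153,000 + 8,797,000 = 25,230,000 m³
S = 298,414,900 / 25,230,000 = 11.8278 ppt

11.83 ppt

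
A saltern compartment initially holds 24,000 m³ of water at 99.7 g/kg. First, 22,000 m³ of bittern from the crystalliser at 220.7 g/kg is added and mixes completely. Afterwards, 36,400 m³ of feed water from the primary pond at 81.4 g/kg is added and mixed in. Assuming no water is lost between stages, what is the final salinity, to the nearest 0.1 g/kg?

Total salt / total volume:
Initial salt = 24,000×99.7 = 2,392,800
After stage 1: salt = 2,392,800 + 22,000×220.7 = 7,248,200; volume = 46,000 m³; S = 157.57 g/kg
After stage 2: salt = 7,248,200 + 36,400×81.4 = 10,211,160; volume = 82,400 m³
S = 10,211,160 / 82,400 = 123.9218 g/kg

123.9 g/kg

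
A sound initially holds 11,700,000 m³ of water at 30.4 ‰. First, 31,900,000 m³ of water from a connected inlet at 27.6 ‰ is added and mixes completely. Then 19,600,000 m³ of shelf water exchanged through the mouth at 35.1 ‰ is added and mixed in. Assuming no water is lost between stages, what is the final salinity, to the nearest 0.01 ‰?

30.44 ‰

Conserving salt mass:
Initial salt = 11,700,000×30.4 = 355,680,000
After stage 1: salt = 355,680,000 + 31,900,000×27.6 = 1,236,120,000; volume = 43,600,000 m³; S = 28.351 ‰
After stage 2: salt = 1,236,120,000 + 19,600,000×35.1 = 1,924,080,000; volume = 63,200,000 m³
S = 1,924,080,000 / 63,200,000 = 30.4443 ‰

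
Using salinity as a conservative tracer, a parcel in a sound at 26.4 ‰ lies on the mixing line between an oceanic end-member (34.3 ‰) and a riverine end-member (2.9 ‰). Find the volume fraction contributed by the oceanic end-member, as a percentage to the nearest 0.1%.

Let g be the oceanic fraction. Salt balance per unit volume:
g×34.3 + (1−g)×2.9 = 26.4
g = (26.4 − 2.9) / (34.3 − 2.9) = 23.5/31.4 = 0.7484

74.8%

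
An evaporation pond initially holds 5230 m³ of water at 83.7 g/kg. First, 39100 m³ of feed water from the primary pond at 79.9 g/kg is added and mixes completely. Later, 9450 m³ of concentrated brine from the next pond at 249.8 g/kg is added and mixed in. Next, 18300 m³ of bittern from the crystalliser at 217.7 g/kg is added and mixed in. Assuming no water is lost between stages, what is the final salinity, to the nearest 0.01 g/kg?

137.44 g/kg

Weighted by volume,
Initial salt = 5,230×83.7 = 437,751
After stage 1: salt = 437,751 + 39,100×79.9 = 3,561,841; volume = 44,330 m³; S = 80.348 g/kg
After stage 2: salt = 3,561,841 + 9,450×249.8 = 5,922,451; volume = 53,780 m³; S = 110.124 g/kg
After stage 3: salt = 5,922,451 + 18,300×217.7 = 9,906,361; volume = 72,080 m³
S = 9,906,361 / 72,080 = 137.4356 g/kg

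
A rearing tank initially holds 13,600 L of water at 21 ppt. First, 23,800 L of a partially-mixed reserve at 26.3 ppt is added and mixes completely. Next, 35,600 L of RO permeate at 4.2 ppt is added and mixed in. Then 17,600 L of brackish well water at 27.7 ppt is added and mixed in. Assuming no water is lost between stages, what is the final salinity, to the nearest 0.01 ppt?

Weighted by volume,
Initial salt = 13,600×21 = 285,600
After stage 1: salt = 285,600 + 23,800×26.3 = 911,540; volume = 37,400 L; S = 24.373 ppt
After stage 2: salt = 911,540 + 35,600×4.2 = 1,061,060; volume = 73,000 L; S = 14.535 ppt
After stage 3: salt = 1,061,060 + 17,600×27.7 = 1,548,580; volume = 90,600 L
S = 1,548,580 / 90,600 = 17.0925 ppt

17.09 ppt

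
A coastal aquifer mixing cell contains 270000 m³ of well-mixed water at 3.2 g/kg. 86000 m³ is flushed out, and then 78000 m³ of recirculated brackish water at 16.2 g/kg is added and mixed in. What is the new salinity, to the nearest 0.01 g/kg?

Remaining after removal: 184,000 m³ at 3.2 g/kg (salt = 588,800)
After addition: salt = 588,800 + 78,000×16.2 = 1,852,400; volume = 262,000 m³
S = 1,852,400 / 262,000 = 7.0702 g/kg

7.07 g/kg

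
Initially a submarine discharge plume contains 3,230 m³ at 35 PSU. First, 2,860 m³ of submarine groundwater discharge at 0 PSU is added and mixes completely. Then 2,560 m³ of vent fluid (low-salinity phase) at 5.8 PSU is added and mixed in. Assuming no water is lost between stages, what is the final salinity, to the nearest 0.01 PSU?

Total salt / total volume:
Initial salt = 3,230×35 = 113,050
After stage 1: salt = 113,050 + 2,860×0 = 113,050; volume = 6,090 m³; S = 18.563 PSU
After stage 2: salt = 113,050 + 2,560×5.8 = 127,898; volume = 8,650 m³
S = 127,898 / 8,650 = 14.7859 PSU

14.79 PSU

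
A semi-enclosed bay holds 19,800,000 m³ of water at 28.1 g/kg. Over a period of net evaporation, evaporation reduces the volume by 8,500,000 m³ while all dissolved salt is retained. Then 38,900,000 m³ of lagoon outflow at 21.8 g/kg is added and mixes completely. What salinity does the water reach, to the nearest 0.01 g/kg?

27.98 g/kg

After evaporation: salt = 19,800,000×28.1 = 556,380,000; volume = 19,800,000 − 8,500,000 = 11,300,000 m³
After mixing: salt = 556,380,000 + 38,900,000×21.8 = 1,404,400,000; volume = 11,300,000 + 38,900,000 = 50,200,000 m³
S = 1,404,400,000 / 50,200,000 = 27.9761 g/kg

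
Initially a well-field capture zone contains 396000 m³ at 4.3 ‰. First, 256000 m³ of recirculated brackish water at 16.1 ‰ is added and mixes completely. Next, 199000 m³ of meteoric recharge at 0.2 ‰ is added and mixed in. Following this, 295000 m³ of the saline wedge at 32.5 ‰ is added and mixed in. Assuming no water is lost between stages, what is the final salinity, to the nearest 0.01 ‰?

Total salt / total volume:
Initial salt = 396,000×4.3 = 1,702,800
After stage 1: salt = 1,702,800 + 256,000×16.1 = 5,824,400; volume = 652,000 m³; S = 8.933 ‰
After stage 2: salt = 5,824,400 + 199,000×0.2 = 5,864,200; volume = 851,000 m³; S = 6.891 ‰
After stage 3: salt = 5,864,200 + 295,000×32.5 = 15,451,700; volume = 1,146,000 m³
S = 15,451,700 / 1,146,000 = 13.4832 ‰

13.48 ‰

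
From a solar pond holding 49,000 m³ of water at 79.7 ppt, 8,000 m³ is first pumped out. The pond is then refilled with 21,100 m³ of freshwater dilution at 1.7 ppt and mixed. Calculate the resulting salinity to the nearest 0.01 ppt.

53.20 ppt

Remaining after removal: 41,000 m³ at 79.7 ppt (salt = 3,267,700)
After addition: salt = 3,267,700 + 21,100×1.7 = 3,303,570; volume = 62,100 m³
S = 3,303,570 / 62,100 = 53.1976 ppt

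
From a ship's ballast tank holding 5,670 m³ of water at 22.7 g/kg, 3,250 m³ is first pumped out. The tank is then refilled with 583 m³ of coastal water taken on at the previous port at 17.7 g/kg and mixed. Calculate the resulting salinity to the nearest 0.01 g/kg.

21.73 g/kg

Remaining after removal: 2,420 m³ at 22.7 g/kg (salt = 54,934)
After addition: salt = 54,934 + 583×17.7 = 65,253.1; volume = 3,003 m³
S = 65,253.1 / 3,003 = 21.7293 g/kg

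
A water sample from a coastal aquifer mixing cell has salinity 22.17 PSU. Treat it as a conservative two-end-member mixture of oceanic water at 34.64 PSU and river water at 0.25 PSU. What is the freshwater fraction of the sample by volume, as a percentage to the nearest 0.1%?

Let f be the freshwater fraction. Salt balance per unit volume:
f×0.25 + (1−f)×34.64 = 22.17
f = (34.64 − 22.17) / (34.64 − 0.25) = 12.47/34.39 = 0.3626

36.3%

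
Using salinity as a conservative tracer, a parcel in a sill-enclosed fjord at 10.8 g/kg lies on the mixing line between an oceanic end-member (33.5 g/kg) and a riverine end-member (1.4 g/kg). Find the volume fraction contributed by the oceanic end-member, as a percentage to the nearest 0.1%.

29.3%

Let g be the oceanic fraction. Salt balance per unit volume:
g×33.5 + (1−g)×1.4 = 10.8
g = (10.8 − 1.4) / (33.5 − 1.4) = 9.4/32.1 = 0.2928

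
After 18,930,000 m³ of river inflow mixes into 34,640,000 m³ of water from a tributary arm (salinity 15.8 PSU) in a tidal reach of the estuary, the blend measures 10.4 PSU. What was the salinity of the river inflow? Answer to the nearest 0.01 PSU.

0.52 PSU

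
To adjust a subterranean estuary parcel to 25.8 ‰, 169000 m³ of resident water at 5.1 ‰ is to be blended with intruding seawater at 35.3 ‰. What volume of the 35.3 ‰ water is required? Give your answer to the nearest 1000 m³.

Salt balance: 169,000×5.1 + V×35.3 = (169,000+V)×25.8
861,900 + 35.3V = 4,360,200 + 25.8V
3,498,300 = 9.5V
V = 368,242.11 m³

368000 m³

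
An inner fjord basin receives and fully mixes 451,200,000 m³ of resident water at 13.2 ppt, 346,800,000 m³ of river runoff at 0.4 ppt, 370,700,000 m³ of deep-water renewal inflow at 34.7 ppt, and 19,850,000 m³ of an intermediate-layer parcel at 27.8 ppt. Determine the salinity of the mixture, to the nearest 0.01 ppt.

16.41 ppt

Salt balance:
salt = 451,200,000×13.2 + 346,800,000×0.4 + 370,700,000×34.7 + 19,850,000×27.8 = 5,955,840,000 + 138,720,000 + 12,863,290,000 + 551,830,000 = 19,509,680,000
volume = 451,200,000 + 346,800,000 + 370,700,000 + 19,850,000 = 1,188,550,000 m³
S = 19,509,680,000 / 1,188,550,000 = 16.4147 ppt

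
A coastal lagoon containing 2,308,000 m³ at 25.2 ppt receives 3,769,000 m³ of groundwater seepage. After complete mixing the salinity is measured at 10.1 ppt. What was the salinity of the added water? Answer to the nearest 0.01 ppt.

0.85 ppt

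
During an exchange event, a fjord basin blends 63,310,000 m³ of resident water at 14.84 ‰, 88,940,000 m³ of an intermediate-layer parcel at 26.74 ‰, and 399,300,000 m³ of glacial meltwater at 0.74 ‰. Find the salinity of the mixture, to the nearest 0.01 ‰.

Conserving salt mass:
salt = 63,310,000×14.84 + 88,940,000×26.74 + 399,300,000×0.74 = 939,520,400 + 2,378,255,600 + 295,482,000 = 3,613,258,000
volume = 63,310,000 + 88,940,000 + 399,300,000 = 551,550,000 m³
S = 3,613,258,000 / 551,550,000 = 6.5511 ‰

6.55 ‰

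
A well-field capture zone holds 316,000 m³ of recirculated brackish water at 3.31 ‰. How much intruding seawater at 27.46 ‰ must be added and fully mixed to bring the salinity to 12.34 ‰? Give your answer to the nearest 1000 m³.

189000 m³

Salt balance: 316,000×3.31 + V×27.46 = (316,000+V)×12.34
1,045,960 + 27.46V = 3,899,440 + 12.34V
2,853,480 = 15.12V
V = 188,722.22 m³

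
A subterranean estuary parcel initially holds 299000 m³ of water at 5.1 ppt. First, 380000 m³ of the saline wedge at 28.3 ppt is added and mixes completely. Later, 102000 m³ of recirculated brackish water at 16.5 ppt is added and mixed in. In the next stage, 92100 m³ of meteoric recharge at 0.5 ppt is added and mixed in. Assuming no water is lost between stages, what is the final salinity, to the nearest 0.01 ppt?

16.04 ppt

By conservation of dissolved salt,
Initial salt = 299,000×5.1 = 1,524,900
After stage 1: salt = 1,524,900 + 380,000×28.3 = 12,278,900; volume = 679,000 m³; S = 18.084 ppt
After stage 2: salt = 12,278,900 + 102,000×16.5 = 13,961,900; volume = 781,000 m³; S = 17.877 ppt
After stage 3: salt = 13,961,900 + 92,100×0.5 = 14,007,950; volume = 873,100 m³
S = 14,007,950 / 873,100 = 16.0439 ppt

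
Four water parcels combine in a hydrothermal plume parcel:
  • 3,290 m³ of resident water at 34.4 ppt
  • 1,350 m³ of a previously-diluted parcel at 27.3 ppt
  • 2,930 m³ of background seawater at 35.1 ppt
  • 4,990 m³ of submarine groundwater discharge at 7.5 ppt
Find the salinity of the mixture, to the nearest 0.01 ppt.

23.11 ppt

Total salt / total volume:
salt = 3,290×34.4 + 1,350×27.3 + 2,930×35.1 + 4,990×7.5 = 113,176 + 36,855 + 102,843 + 37,425 = 290,299
volume = 3,290 + 1,350 + 2,930 + 4,990 = 12,560 m³
S = 290,299 / 12,560 = 23.113 ppt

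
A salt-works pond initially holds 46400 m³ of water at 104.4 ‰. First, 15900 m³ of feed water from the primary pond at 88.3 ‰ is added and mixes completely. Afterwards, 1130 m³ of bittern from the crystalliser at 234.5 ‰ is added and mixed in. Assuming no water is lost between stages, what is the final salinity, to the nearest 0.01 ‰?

Conserving salt mass:
Initial salt = 46,400×104.4 = 4,844,160
After stage 1: salt = 4,844,160 + 15,900×88.3 = 6,248,130; volume = 62,300 m³; S = 100.291 ‰
After stage 2: salt = 6,248,130 + 1,130×234.5 = 6,513,115; volume = 63,430 m³
S = 6,513,115 / 63,430 = 102.6819 ‰

102.68 ‰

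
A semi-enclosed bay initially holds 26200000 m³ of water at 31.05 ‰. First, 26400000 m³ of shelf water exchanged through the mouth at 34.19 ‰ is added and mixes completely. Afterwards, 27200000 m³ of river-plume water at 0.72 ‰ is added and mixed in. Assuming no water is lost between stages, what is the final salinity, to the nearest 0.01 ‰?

Total salt / total volume:
Initial salt = 26,200,000×31.05 = 813,510,000
After stage 1: salt = 813,510,000 + 26,400,000×34.19 = 1,716,126,000; volume = 52,600,000 m³; S = 32.626 ‰
After stage 2: salt = 1,716,126,000 + 27,200,000×0.72 = 1,735,710,000; volume = 79,800,000 m³
S = 1,735,710,000 / 79,800,000 = 21.7508 ‰

21.75 ‰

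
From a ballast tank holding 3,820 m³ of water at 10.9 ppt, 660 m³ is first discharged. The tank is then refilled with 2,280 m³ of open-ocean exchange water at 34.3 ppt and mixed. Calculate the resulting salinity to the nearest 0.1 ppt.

20.7 ppt

Remaining after removal: 3,160 m³ at 10.9 ppt (salt = 34,444)
After addition: salt = 34,444 + 2,280×34.3 = 112,648; volume = 5,440 m³
S = 112,648 / 5,440 = 20.7074 ppt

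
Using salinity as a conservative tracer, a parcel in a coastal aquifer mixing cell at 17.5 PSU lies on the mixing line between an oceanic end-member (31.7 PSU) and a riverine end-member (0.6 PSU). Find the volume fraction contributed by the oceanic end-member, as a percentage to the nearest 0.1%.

Let g be the oceanic fraction. Salt balance per unit volume:
g×31.7 + (1−g)×0.6 = 17.5
g = (17.5 − 0.6) / (31.7 − 0.6) = 16.9/31.1 = 0.5434

54.3%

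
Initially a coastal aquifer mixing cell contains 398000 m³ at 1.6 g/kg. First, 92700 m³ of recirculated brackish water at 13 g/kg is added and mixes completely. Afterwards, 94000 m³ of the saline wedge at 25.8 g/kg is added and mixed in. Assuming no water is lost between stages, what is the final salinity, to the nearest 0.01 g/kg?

Conserving salt mass:
Initial salt = 398,000×1.6 = 636,800
After stage 1: salt = 636,800 + 92,700×13 = 1,841,900; volume = 490,700 m³; S = 3.754 g/kg
After stage 2: salt = 1,841,900 + 94,000×25.8 = 4,267,100; volume = 584,700 m³
S = 4,267,100 / 584,700 = 7.2979 g/kg

7.30 g/kg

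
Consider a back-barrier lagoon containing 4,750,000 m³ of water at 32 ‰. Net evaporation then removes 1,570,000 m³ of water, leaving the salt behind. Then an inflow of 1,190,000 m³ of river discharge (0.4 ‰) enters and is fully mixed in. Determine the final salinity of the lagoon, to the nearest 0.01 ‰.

After evaporation: salt = 4,750,000×32 = 152,000,000; volume = 4,750,000 − 1,570,000 = 3,180,000 m³
After mixing: salt = 152,000,000 + 1,190,000×0.4 = 152,476,000; volume = 3,180,000 + 1,190,000 = 4,370,000 m³
S = 152,476,000 / 4,370,000 = 34.8915 ‰

34.89 ‰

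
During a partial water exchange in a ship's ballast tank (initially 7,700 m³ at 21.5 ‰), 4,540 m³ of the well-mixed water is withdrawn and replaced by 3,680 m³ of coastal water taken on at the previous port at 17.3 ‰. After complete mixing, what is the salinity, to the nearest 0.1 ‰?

Remaining after removal: 3,160 m³ at 21.5 ‰ (salt = 67,940)
After addition: salt = 67,940 + 3,680×17.3 = 131,604; volume = 6,840 m³
S = 131,604 / 6,840 = 19.2404 ‰

19.2 ‰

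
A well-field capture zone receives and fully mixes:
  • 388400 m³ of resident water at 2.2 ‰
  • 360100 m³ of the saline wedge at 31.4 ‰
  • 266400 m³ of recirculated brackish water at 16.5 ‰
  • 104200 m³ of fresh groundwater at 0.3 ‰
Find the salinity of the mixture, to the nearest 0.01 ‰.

Total salt / total volume:
salt = 388,400×2.2 + 360,100×31.4 + 266,400×16.5 + 104,200×0.3 = 854,480 + 11,307,140 + 4,395,600 + 31,260 = 16,588,480
volume = 388,400 + 360,100 + 266,400 + 104,200 = 1,119,100 m³
S = 16,588,480 / 1,119,100 = 14.8231 ‰

14.82 ‰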